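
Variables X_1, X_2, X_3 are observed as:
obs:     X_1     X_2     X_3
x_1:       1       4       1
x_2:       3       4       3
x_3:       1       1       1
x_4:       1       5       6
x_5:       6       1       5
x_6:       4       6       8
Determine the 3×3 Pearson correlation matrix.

Step 1 — column means:
  mean(X_1) = (1 + 3 + 1 + 1 + 6 + 4) / 6 = 16/6 = 2.6667
  mean(X_2) = (4 + 4 + 1 + 5 + 1 + 6) / 6 = 21/6 = 3.5
  mean(X_3) = (1 + 3 + 1 + 6 + 5 + 8) / 6 = 24/6 = 4

Step 2 — sample variances and covariances s[i,j] = (1/(n-1)) · Σ_k (x_{k,i} - mean_i) · (x_{k,j} - mean_j), with n-1 = 5:
  s[X_1,X_1] = ((-1.6667)·(-1.6667) + (0.3333)·(0.3333) + (-1.6667)·(-1.6667) + (-1.6667)·(-1.6667) + (3.3333)·(3.3333) + (1.3333)·(1.3333)) / 5 = 21.3333/5 = 4.2667
  s[X_1,X_2] = ((-1.6667)·(0.5) + (0.3333)·(0.5) + (-1.6667)·(-2.5) + (-1.6667)·(1.5) + (3.3333)·(-2.5) + (1.3333)·(2.5)) / 5 = -4/5 = -0.8
  s[X_1,X_3] = ((-1.6667)·(-3) + (0.3333)·(-1) + (-1.6667)·(-3) + (-1.6667)·(2) + (3.3333)·(1) + (1.3333)·(4)) / 5 = 15/5 = 3
  s[X_2,X_2] = ((0.5)·(0.5) + (0.5)·(0.5) + (-2.5)·(-2.5) + (1.5)·(1.5) + (-2.5)·(-2.5) + (2.5)·(2.5)) / 5 = 21.5/5 = 4.3
  s[X_2,X_3] = ((0.5)·(-3) + (0.5)·(-1) + (-2.5)·(-3) + (1.5)·(2) + (-2.5)·(1) + (2.5)·(4)) / 5 = 16/5 = 3.2
  s[X_3,X_3] = ((-3)·(-3) + (-1)·(-1) + (-3)·(-3) + (2)·(2) + (1)·(1) + (4)·(4)) / 5 = 40/5 = 8
  Sample standard deviations s_i = √(s[i,i]):
  s(X_1) = √(4.2667) = 2.0656
  s(X_2) = √(4.3) = 2.0736
  s(X_3) = √(8) = 2.8284

Step 3 — r_{ij} = s_{ij} / (s_i · s_j):
  r[X_1,X_1] = 1 (diagonal).
  r[X_1,X_2] = -0.8 / (2.0656 · 2.0736) = -0.8 / 4.2833 = -0.1868
  r[X_1,X_3] = 3 / (2.0656 · 2.8284) = 3 / 5.8424 = 0.5135
  r[X_2,X_2] = 1 (diagonal).
  r[X_2,X_3] = 3.2 / (2.0736 · 2.8284) = 3.2 / 5.8652 = 0.5456
  r[X_3,X_3] = 1 (diagonal).

R is symmetric with unit diagonal. Assembling:

R = [[1, -0.1868, 0.5135],
 [-0.1868, 1, 0.5456],
 [0.5135, 0.5456, 1]]


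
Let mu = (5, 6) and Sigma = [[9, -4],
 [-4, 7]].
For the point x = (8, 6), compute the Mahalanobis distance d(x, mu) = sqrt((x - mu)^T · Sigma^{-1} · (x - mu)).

Step 1 — centre the observation: (x - mu) = (3, 0).

Step 2 — invert Sigma. det(Sigma) = 9·7 - (-4)² = 47.
  Sigma^{-1} = (1/det) · [[d, -b], [-b, a]] = [[0.1489, 0.0851],
 [0.0851, 0.1915]].

Step 3 — form the quadratic (x - mu)^T · Sigma^{-1} · (x - mu):
  Sigma^{-1} · (x - mu) = (0.4468, 0.2553).
  (x - mu)^T · [Sigma^{-1} · (x - mu)] = (3)·(0.4468) + (0)·(0.2553) = 1.3404.

Step 4 — take square root: d = √(1.3404) ≈ 1.1578.

d(x, mu) = √(1.3404) ≈ 1.1578


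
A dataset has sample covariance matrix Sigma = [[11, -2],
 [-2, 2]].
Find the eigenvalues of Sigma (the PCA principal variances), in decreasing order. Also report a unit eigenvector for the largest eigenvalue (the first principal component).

Step 1 — characteristic polynomial of 2×2 Sigma:
  det(Sigma - λI) = λ² - trace · λ + det = 0.
  trace = 11 + 2 = 13, det = 11·2 - (-2)² = 18.
Step 2 — discriminant:
  Δ = trace² - 4·det = 169 - 72 = 97.
Step 3 — eigenvalues:
  λ = (trace ± √Δ)/2 = (13 ± 9.8489)/2,
  λ_1 = 11.4244,  λ_2 = 1.5756.

Step 4 — unit eigenvector for λ_1: solve (Sigma - λ_1 I)v = 0. First row:
  (11 - 11.4244)·v_x + (-2)·v_y = 0, i.e. (-0.4244)·v_x + (-2)·v_y = 0,
  so v ∝ (b, λ_1 - a) = (-2, 0.4244); multiply by -1 so the first entry is positive: u = (2, -0.4244).
  ||u|| = √((2)² + (-0.4244)²) = √(4.1801) ≈ 2.0445,
  v_1 = u/||u|| ≈ (0.9782, -0.2076) (||v_1|| = 1).

λ_1 = 11.4244,  λ_2 = 1.5756;  v_1 ≈ (0.9782, -0.2076)


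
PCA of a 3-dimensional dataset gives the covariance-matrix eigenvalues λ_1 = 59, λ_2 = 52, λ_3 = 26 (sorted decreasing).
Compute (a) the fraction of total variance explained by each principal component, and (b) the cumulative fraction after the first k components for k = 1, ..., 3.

Step 1 — total variance = trace(Sigma) = Σ λ_i = 59 + 52 + 26 = 137.

Step 2 — fraction explained by component i = λ_i / Σ λ:
  PC1: 59/137 = 0.4307
  PC2: 52/137 = 0.3796
  PC3: 26/137 = 0.1898

Step 3 — cumulative fraction after k components = (λ_1 + ... + λ_k) / Σ λ:
  k = 1: 59/137 = 0.4307
  k = 2: (59 + 52)/137 = 111/137 = 0.8102
  k = 3: (59 + 52 + 26)/137 = 137/137 = 1

Summary (fraction, with percent):

explained: PC1 0.4307 (43.07%), PC2 0.3796 (37.96%), PC3 0.1898 (18.98%);  cumulative: 0.4307, 0.8102, 1


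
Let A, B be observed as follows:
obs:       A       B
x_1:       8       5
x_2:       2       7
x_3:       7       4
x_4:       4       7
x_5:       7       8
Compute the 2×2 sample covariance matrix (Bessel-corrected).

Step 1 — column means:
  mean(A) = (8 + 2 + 7 + 4 + 7) / 5 = 28/5 = 5.6
  mean(B) = (5 + 7 + 4 + 7 + 8) / 5 = 31/5 = 6.2

Step 2 — sample covariance S[i,j] = (1/(n-1)) · Σ_k (x_{k,i} - mean_i) · (x_{k,j} - mean_j), with n-1 = 4.
  S[A,A] = ((2.4)·(2.4) + (-3.6)·(-3.6) + (1.4)·(1.4) + (-1.6)·(-1.6) + (1.4)·(1.4)) / 4 = 25.2/4 = 6.3
  S[A,B] = ((2.4)·(-1.2) + (-3.6)·(0.8) + (1.4)·(-2.2) + (-1.6)·(0.8) + (1.4)·(1.8)) / 4 = -7.6/4 = -1.9
  S[B,B] = ((-1.2)·(-1.2) + (0.8)·(0.8) + (-2.2)·(-2.2) + (0.8)·(0.8) + (1.8)·(1.8)) / 4 = 10.8/4 = 2.7

S is symmetric (S[j,i] = S[i,j]). Assembling:

S = [[6.3, -1.9],
 [-1.9, 2.7]]


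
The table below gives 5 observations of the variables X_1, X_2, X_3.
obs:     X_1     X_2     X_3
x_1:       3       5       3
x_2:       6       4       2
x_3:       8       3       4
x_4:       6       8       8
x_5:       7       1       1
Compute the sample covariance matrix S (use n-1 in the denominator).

Step 1 — column means:
  mean(X_1) = (3 + 6 + 8 + 6 + 7) / 5 = 30/5 = 6
  mean(X_2) = (5 + 4 + 3 + 8 + 1) / 5 = 21/5 = 4.2
  mean(X_3) = (3 + 2 + 4 + 8 + 1) / 5 = 18/5 = 3.6

Step 2 — sample covariance S[i,j] = (1/(n-1)) · Σ_k (x_{k,i} - mean_i) · (x_{k,j} - mean_j), with n-1 = 4.
  S[X_1,X_1] = ((-3)·(-3) + (0)·(0) + (2)·(2) + (0)·(0) + (1)·(1)) / 4 = 14/4 = 3.5
  S[X_1,X_2] = ((-3)·(0.8) + (0)·(-0.2) + (2)·(-1.2) + (0)·(3.8) + (1)·(-3.2)) / 4 = -8/4 = -2
  S[X_1,X_3] = ((-3)·(-0.6) + (0)·(-1.6) + (2)·(0.4) + (0)·(4.4) + (1)·(-2.6)) / 4 = 0/4 = 0
  S[X_2,X_2] = ((0.8)·(0.8) + (-0.2)·(-0.2) + (-1.2)·(-1.2) + (3.8)·(3.8) + (-3.2)·(-3.2)) / 4 = 26.8/4 = 6.7
  S[X_2,X_3] = ((0.8)·(-0.6) + (-0.2)·(-1.6) + (-1.2)·(0.4) + (3.8)·(4.4) + (-3.2)·(-2.6)) / 4 = 24.4/4 = 6.1
  S[X_3,X_3] = ((-0.6)·(-0.6) + (-1.6)·(-1.6) + (0.4)·(0.4) + (4.4)·(4.4) + (-2.6)·(-2.6)) / 4 = 29.2/4 = 7.3

S is symmetric (S[j,i] = S[i,j]). Assembling:

S = [[3.5, -2, 0],
 [-2, 6.7, 6.1],
 [0, 6.1, 7.3]]


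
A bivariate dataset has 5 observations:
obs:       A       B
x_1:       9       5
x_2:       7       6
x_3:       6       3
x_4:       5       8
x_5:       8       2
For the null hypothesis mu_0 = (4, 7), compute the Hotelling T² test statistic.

Step 1 — sample mean vector:
  mean(A) = (9 + 7 + 6 + 5 + 8) / 5 = 35/5 = 7
  mean(B) = (5 + 6 + 3 + 8 + 2) / 5 = 24/5 = 4.8
  x̄ = (7, 4.8),  deviation x̄ - mu_0 = (7, 4.8) - (4, 7) = (3, -2.2).

Step 2 — sample covariance matrix, S[i,j] = (1/(n-1)) · Σ_k (x_{k,i} - mean_i) · (x_{k,j} - mean_j), divisor n-1 = 4:
  S[A,A] = ((2)·(2) + (0)·(0) + (-1)·(-1) + (-2)·(-2) + (1)·(1)) / 4 = 10/4 = 2.5
  S[A,B] = ((2)·(0.2) + (0)·(1.2) + (-1)·(-1.8) + (-2)·(3.2) + (1)·(-2.8)) / 4 = -7/4 = -1.75
  S[B,B] = ((0.2)·(0.2) + (1.2)·(1.2) + (-1.8)·(-1.8) + (3.2)·(3.2) + (-2.8)·(-2.8)) / 4 = 22.8/4 = 5.7
  S = [[2.5, -1.75],
 [-1.75, 5.7]].

Step 3 — invert S. det(S) = 2.5·5.7 - (-1.75)² = 11.1875.
  S^{-1} = (1/det) · [[d, -b], [-b, a]] = [[0.5095, 0.1564],
 [0.1564, 0.2235]].

Step 4 — quadratic form (x̄ - mu_0)^T · S^{-1} · (x̄ - mu_0):
  S^{-1} · (x̄ - mu_0) = (1.1844, -0.0223),
  (x̄ - mu_0)^T · [...] = (3)·(1.1844) + (-2.2)·(-0.0223) = 3.6022.

Step 5 — scale by n: T² = 5 · 3.6022 = 18.0112.

T² ≈ 18.0112


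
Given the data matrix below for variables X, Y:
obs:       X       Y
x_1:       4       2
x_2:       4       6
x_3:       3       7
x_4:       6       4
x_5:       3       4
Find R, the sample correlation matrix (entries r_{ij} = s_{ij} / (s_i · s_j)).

Step 1 — column means:
  mean(X) = (4 + 4 + 3 + 6 + 3) / 5 = 20/5 = 4
  mean(Y) = (2 + 6 + 7 + 4 + 4) / 5 = 23/5 = 4.6

Step 2 — sample variances and covariances s[i,j] = (1/(n-1)) · Σ_k (x_{k,i} - mean_i) · (x_{k,j} - mean_j), with n-1 = 4:
  s[X,X] = ((0)·(0) + (0)·(0) + (-1)·(-1) + (2)·(2) + (-1)·(-1)) / 4 = 6/4 = 1.5
  s[X,Y] = ((0)·(-2.6) + (0)·(1.4) + (-1)·(2.4) + (2)·(-0.6) + (-1)·(-0.6)) / 4 = -3/4 = -0.75
  s[Y,Y] = ((-2.6)·(-2.6) + (1.4)·(1.4) + (2.4)·(2.4) + (-0.6)·(-0.6) + (-0.6)·(-0.6)) / 4 = 15.2/4 = 3.8
  Sample standard deviations s_i = √(s[i,i]):
  s(X) = √(1.5) = 1.2247
  s(Y) = √(3.8) = 1.9494

Step 3 — r_{ij} = s_{ij} / (s_i · s_j):
  r[X,X] = 1 (diagonal).
  r[X,Y] = -0.75 / (1.2247 · 1.9494) = -0.75 / 2.3875 = -0.3141
  r[Y,Y] = 1 (diagonal).

R is symmetric with unit diagonal. Assembling:

R = [[1, -0.3141],
 [-0.3141, 1]]


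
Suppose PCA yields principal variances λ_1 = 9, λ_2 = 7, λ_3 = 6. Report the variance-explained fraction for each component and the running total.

Step 1 — total variance = trace(Sigma) = Σ λ_i = 9 + 7 + 6 = 22.

Step 2 — fraction explained by component i = λ_i / Σ λ:
  PC1: 9/22 = 0.4091
  PC2: 7/22 = 0.3182
  PC3: 6/22 = 0.2727

Step 3 — cumulative fraction after k components = (λ_1 + ... + λ_k) / Σ λ:
  k = 1: 9/22 = 0.4091
  k = 2: (9 + 7)/22 = 16/22 = 0.7273
  k = 3: (9 + 7 + 6)/22 = 22/22 = 1

Summary (fraction, with percent):

explained: PC1 0.4091 (40.91%), PC2 0.3182 (31.82%), PC3 0.2727 (27.27%);  cumulative: 0.4091, 0.7273, 1


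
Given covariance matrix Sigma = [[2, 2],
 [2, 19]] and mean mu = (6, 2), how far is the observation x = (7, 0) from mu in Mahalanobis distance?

Step 1 — centre the observation: (x - mu) = (1, -2).

Step 2 — invert Sigma. det(Sigma) = 2·19 - (2)² = 34.
  Sigma^{-1} = (1/det) · [[d, -b], [-b, a]] = [[0.5588, -0.0588],
 [-0.0588, 0.0588]].

Step 3 — form the quadratic (x - mu)^T · Sigma^{-1} · (x - mu):
  Sigma^{-1} · (x - mu) = (0.6765, -0.1765).
  (x - mu)^T · [Sigma^{-1} · (x - mu)] = (1)·(0.6765) + (-2)·(-0.1765) = 1.0294.

Step 4 — take square root: d = √(1.0294) ≈ 1.0146.

d(x, mu) = √(1.0294) ≈ 1.0146


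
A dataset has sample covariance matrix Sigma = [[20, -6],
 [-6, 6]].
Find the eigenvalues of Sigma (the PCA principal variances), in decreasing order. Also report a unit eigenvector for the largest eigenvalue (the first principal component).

Step 1 — characteristic polynomial of 2×2 Sigma:
  det(Sigma - λI) = λ² - trace · λ + det = 0.
  trace = 20 + 6 = 26, det = 20·6 - (-6)² = 84.
Step 2 — discriminant:
  Δ = trace² - 4·det = 676 - 336 = 340.
Step 3 — eigenvalues:
  λ = (trace ± √Δ)/2 = (26 ± 18.4391)/2,
  λ_1 = 22.2195,  λ_2 = 3.7805.

Step 4 — unit eigenvector for λ_1: solve (Sigma - λ_1 I)v = 0. First row:
  (20 - 22.2195)·v_x + (-6)·v_y = 0, i.e. (-2.2195)·v_x + (-6)·v_y = 0,
  so v ∝ (b, λ_1 - a) = (-6, 2.2195); multiply by -1 so the first entry is positive: u = (6, -2.2195).
  ||u|| = √((6)² + (-2.2195)²) = √(40.9264) ≈ 6.3974,
  v_1 = u/||u|| ≈ (0.9379, -0.3469) (||v_1|| = 1).

λ_1 = 22.2195,  λ_2 = 3.7805;  v_1 ≈ (0.9379, -0.3469)


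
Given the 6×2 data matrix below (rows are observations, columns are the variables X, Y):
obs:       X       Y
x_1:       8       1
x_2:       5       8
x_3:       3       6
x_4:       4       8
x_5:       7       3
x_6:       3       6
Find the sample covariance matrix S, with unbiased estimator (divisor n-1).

Step 1 — column means:
  mean(X) = (8 + 5 + 3 + 4 + 7 + 3) / 6 = 30/6 = 5
  mean(Y) = (1 + 8 + 6 + 8 + 3 + 6) / 6 = 32/6 = 5.3333

Step 2 — sample covariance S[i,j] = (1/(n-1)) · Σ_k (x_{k,i} - mean_i) · (x_{k,j} - mean_j), with n-1 = 5.
  S[X,X] = ((3)·(3) + (0)·(0) + (-2)·(-2) + (-1)·(-1) + (2)·(2) + (-2)·(-2)) / 5 = 22/5 = 4.4
  S[X,Y] = ((3)·(-4.3333) + (0)·(2.6667) + (-2)·(0.6667) + (-1)·(2.6667) + (2)·(-2.3333) + (-2)·(0.6667)) / 5 = -23/5 = -4.6
  S[Y,Y] = ((-4.3333)·(-4.3333) + (2.6667)·(2.6667) + (0.6667)·(0.6667) + (2.6667)·(2.6667) + (-2.3333)·(-2.3333) + (0.6667)·(0.6667)) / 5 = 39.3333/5 = 7.8667

S is symmetric (S[j,i] = S[i,j]). Assembling:

S = [[4.4, -4.6],
 [-4.6, 7.8667]]


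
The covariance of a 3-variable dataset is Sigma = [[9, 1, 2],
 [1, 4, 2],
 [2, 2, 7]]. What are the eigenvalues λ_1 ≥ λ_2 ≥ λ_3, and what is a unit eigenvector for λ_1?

Step 1 — characteristic polynomial p(λ) = det(λI - Sigma) = λ³ - tr·λ² + c_1·λ - det, where tr = trace, c_1 = sum of the principal 2×2 minors, det = det(Sigma):
  tr = 9 + 4 + 7 = 20,
  c_1 = (9·4 - (1)²) + (9·7 - (2)²) + (4·7 - (2)²) = 35 + 59 + 24 = 118,
  det = 9·(4·7 - (2)²) - (1)·((1)·7 - (2)·(2)) + (2)·((1)·(2) - 4·(2)) = 9·(24) - (1)·(3) + (2)·(-6) = 201.
  So p(λ) = λ³ - 20λ² + 118λ - 201.
Step 2 — look for an integer root (rational root theorem: any rational root is an integer divisor of 201). Testing λ = 3:
  p(3) = 27 - 180 + 354 - 201 = 0  ✓
  Dividing out (λ - 3): p(λ) = (λ - 3)(λ² - 17λ + 67).
Step 3 — remaining eigenvalues from the quadratic λ² - 17λ + 67 = 0:
  Δ = 17² - 4·67 = 289 - 268 = 21,  λ = (17 ± √21)/2 = (17 ± 4.5826)/2 ≈ 10.7913 or 6.2087.
  Sorted: λ_1 = 10.7913,  λ_2 = 6.2087,  λ_3 = 3  (check: sum = 20 = tr ✓).

Step 4 — unit eigenvector for λ_1 ≈ 10.7913: v spans the null space of (Sigma - λ_1 I), whose rows are
  r_1 = (-1.7913, 1, 2),  r_2 = (1, -6.7913, 2),  r_3 = (2, 2, -3.7913).
  v is orthogonal to every row, so take v ∝ r_1 × r_2 = ((1)·(2) - (2)·(-6.7913), (2)·(1) - (-1.7913)·(2), (-1.7913)·(-6.7913) - (1)·(1)) ≈ (15.5826, 5.5826, 11.1652).
  Let u = (15.5826, 5.5826, 11.1652).
  ||u|| = √((15.5826)² + (5.5826)² + (11.1652)²) = √(398.6424) ≈ 19.966,  v_1 = u/||u|| ≈ (0.7805, 0.2796, 0.5592) (||v_1|| = 1).

λ_1 = 10.7913,  λ_2 = 6.2087,  λ_3 = 3;  v_1 ≈ (0.7805, 0.2796, 0.5592)


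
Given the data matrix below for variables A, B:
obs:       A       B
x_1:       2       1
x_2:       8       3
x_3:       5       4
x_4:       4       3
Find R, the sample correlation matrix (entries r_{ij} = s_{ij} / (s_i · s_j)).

Step 1 — column means:
  mean(A) = (2 + 8 + 5 + 4) / 4 = 19/4 = 4.75
  mean(B) = (1 + 3 + 4 + 3) / 4 = 11/4 = 2.75

Step 2 — sample variances and covariances s[i,j] = (1/(n-1)) · Σ_k (x_{k,i} - mean_i) · (x_{k,j} - mean_j), with n-1 = 3:
  s[A,A] = ((-2.75)·(-2.75) + (3.25)·(3.25) + (0.25)·(0.25) + (-0.75)·(-0.75)) / 3 = 18.75/3 = 6.25
  s[A,B] = ((-2.75)·(-1.75) + (3.25)·(0.25) + (0.25)·(1.25) + (-0.75)·(0.25)) / 3 = 5.75/3 = 1.9167
  s[B,B] = ((-1.75)·(-1.75) + (0.25)·(0.25) + (1.25)·(1.25) + (0.25)·(0.25)) / 3 = 4.75/3 = 1.5833
  Sample standard deviations s_i = √(s[i,i]):
  s(A) = √(6.25) = 2.5
  s(B) = √(1.5833) = 1.2583

Step 3 — r_{ij} = s_{ij} / (s_i · s_j):
  r[A,A] = 1 (diagonal).
  r[A,B] = 1.9167 / (2.5 · 1.2583) = 1.9167 / 3.1458 = 0.6093
  r[B,B] = 1 (diagonal).

R is symmetric with unit diagonal. Assembling:

R = [[1, 0.6093],
 [0.6093, 1]]


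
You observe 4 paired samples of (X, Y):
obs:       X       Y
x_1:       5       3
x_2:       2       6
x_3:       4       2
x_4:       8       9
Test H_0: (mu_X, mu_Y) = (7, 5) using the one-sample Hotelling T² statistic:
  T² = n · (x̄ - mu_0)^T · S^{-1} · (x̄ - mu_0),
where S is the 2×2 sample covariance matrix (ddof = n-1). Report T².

Step 1 — sample mean vector:
  mean(X) = (5 + 2 + 4 + 8) / 4 = 19/4 = 4.75
  mean(Y) = (3 + 6 + 2 + 9) / 4 = 20/4 = 5
  x̄ = (4.75, 5),  deviation x̄ - mu_0 = (4.75, 5) - (7, 5) = (-2.25, 0).

Step 2 — sample covariance matrix, S[i,j] = (1/(n-1)) · Σ_k (x_{k,i} - mean_i) · (x_{k,j} - mean_j), divisor n-1 = 3:
  S[X,X] = ((0.25)·(0.25) + (-2.75)·(-2.75) + (-0.75)·(-0.75) + (3.25)·(3.25)) / 3 = 18.75/3 = 6.25
  S[X,Y] = ((0.25)·(-2) + (-2.75)·(1) + (-0.75)·(-3) + (3.25)·(4)) / 3 = 12/3 = 4
  S[Y,Y] = ((-2)·(-2) + (1)·(1) + (-3)·(-3) + (4)·(4)) / 3 = 30/3 = 10
  S = [[6.25, 4],
 [4, 10]].

Step 3 — invert S. det(S) = 6.25·10 - (4)² = 46.5.
  S^{-1} = (1/det) · [[d, -b], [-b, a]] = [[0.2151, -0.086],
 [-0.086, 0.1344]].

Step 4 — quadratic form (x̄ - mu_0)^T · S^{-1} · (x̄ - mu_0):
  S^{-1} · (x̄ - mu_0) = (-0.4839, 0.1935),
  (x̄ - mu_0)^T · [...] = (-2.25)·(-0.4839) + (0)·(0.1935) = 1.0887.

Step 5 — scale by n: T² = 4 · 1.0887 = 4.3548.

T² ≈ 4.3548


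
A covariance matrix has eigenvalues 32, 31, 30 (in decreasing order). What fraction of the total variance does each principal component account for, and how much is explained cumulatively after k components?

Step 1 — total variance = trace(Sigma) = Σ λ_i = 32 + 31 + 30 = 93.

Step 2 — fraction explained by component i = λ_i / Σ λ:
  PC1: 32/93 = 0.3441
  PC2: 31/93 = 0.3333
  PC3: 30/93 = 0.3226

Step 3 — cumulative fraction after k components = (λ_1 + ... + λ_k) / Σ λ:
  k = 1: 32/93 = 0.3441
  k = 2: (32 + 31)/93 = 63/93 = 0.6774
  k = 3: (32 + 31 + 30)/93 = 93/93 = 1

Summary (fraction, with percent):

explained: PC1 0.3441 (34.41%), PC2 0.3333 (33.33%), PC3 0.3226 (32.26%);  cumulative: 0.3441, 0.6774, 1


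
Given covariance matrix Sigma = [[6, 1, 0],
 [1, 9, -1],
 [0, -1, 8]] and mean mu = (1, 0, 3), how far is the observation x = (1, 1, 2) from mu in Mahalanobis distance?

Step 1 — centre the observation: (x - mu) = (0, 1, -1).

Step 2 — invert Sigma (cofactor / det for 3×3, or solve directly):
  Sigma^{-1} = [[0.1699, -0.0191, -0.0024],
 [-0.0191, 0.1148, 0.0144],
 [-0.0024, 0.0144, 0.1268]].

Step 3 — form the quadratic (x - mu)^T · Sigma^{-1} · (x - mu):
  Sigma^{-1} · (x - mu) = (-0.0167, 0.1005, -0.1124).
  (x - mu)^T · [Sigma^{-1} · (x - mu)] = (0)·(-0.0167) + (1)·(0.1005) + (-1)·(-0.1124) = 0.2129.

Step 4 — take square root: d = √(0.2129) ≈ 0.4614.

d(x, mu) = √(0.2129) ≈ 0.4614


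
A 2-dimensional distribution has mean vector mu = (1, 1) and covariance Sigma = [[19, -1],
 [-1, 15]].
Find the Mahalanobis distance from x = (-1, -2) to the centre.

Step 1 — centre the observation: (x - mu) = (-2, -3).

Step 2 — invert Sigma. det(Sigma) = 19·15 - (-1)² = 284.
  Sigma^{-1} = (1/det) · [[d, -b], [-b, a]] = [[0.0528, 0.0035],
 [0.0035, 0.0669]].

Step 3 — form the quadratic (x - mu)^T · Sigma^{-1} · (x - mu):
  Sigma^{-1} · (x - mu) = (-0.1162, -0.2077).
  (x - mu)^T · [Sigma^{-1} · (x - mu)] = (-2)·(-0.1162) + (-3)·(-0.2077) = 0.8556.

Step 4 — take square root: d = √(0.8556) ≈ 0.925.

d(x, mu) = √(0.8556) ≈ 0.925


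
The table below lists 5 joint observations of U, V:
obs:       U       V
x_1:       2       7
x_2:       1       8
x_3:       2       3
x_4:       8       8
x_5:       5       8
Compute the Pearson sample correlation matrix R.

Step 1 — column means:
  mean(U) = (2 + 1 + 2 + 8 + 5) / 5 = 18/5 = 3.6
  mean(V) = (7 + 8 + 3 + 8 + 8) / 5 = 34/5 = 6.8

Step 2 — sample variances and covariances s[i,j] = (1/(n-1)) · Σ_k (x_{k,i} - mean_i) · (x_{k,j} - mean_j), with n-1 = 4:
  s[U,U] = ((-1.6)·(-1.6) + (-2.6)·(-2.6) + (-1.6)·(-1.6) + (4.4)·(4.4) + (1.4)·(1.4)) / 4 = 33.2/4 = 8.3
  s[U,V] = ((-1.6)·(0.2) + (-2.6)·(1.2) + (-1.6)·(-3.8) + (4.4)·(1.2) + (1.4)·(1.2)) / 4 = 9.6/4 = 2.4
  s[V,V] = ((0.2)·(0.2) + (1.2)·(1.2) + (-3.8)·(-3.8) + (1.2)·(1.2) + (1.2)·(1.2)) / 4 = 18.8/4 = 4.7
  Sample standard deviations s_i = √(s[i,i]):
  s(U) = √(8.3) = 2.881
  s(V) = √(4.7) = 2.1679

Step 3 — r_{ij} = s_{ij} / (s_i · s_j):
  r[U,U] = 1 (diagonal).
  r[U,V] = 2.4 / (2.881 · 2.1679) = 2.4 / 6.2458 = 0.3843
  r[V,V] = 1 (diagonal).

R is symmetric with unit diagonal. Assembling:

R = [[1, 0.3843],
 [0.3843, 1]]


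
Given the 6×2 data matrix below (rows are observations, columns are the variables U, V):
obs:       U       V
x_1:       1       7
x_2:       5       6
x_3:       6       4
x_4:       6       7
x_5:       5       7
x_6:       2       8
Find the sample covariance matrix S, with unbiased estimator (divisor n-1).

Step 1 — column means:
  mean(U) = (1 + 5 + 6 + 6 + 5 + 2) / 6 = 25/6 = 4.1667
  mean(V) = (7 + 6 + 4 + 7 + 7 + 8) / 6 = 39/6 = 6.5

Step 2 — sample covariance S[i,j] = (1/(n-1)) · Σ_k (x_{k,i} - mean_i) · (x_{k,j} - mean_j), with n-1 = 5.
  S[U,U] = ((-3.1667)·(-3.1667) + (0.8333)·(0.8333) + (1.8333)·(1.8333) + (1.8333)·(1.8333) + (0.8333)·(0.8333) + (-2.1667)·(-2.1667)) / 5 = 22.8333/5 = 4.5667
  S[U,V] = ((-3.1667)·(0.5) + (0.8333)·(-0.5) + (1.8333)·(-2.5) + (1.8333)·(0.5) + (0.8333)·(0.5) + (-2.1667)·(1.5)) / 5 = -8.5/5 = -1.7
  S[V,V] = ((0.5)·(0.5) + (-0.5)·(-0.5) + (-2.5)·(-2.5) + (0.5)·(0.5) + (0.5)·(0.5) + (1.5)·(1.5)) / 5 = 9.5/5 = 1.9

S is symmetric (S[j,i] = S[i,j]). Assembling:

S = [[4.5667, -1.7],
 [-1.7, 1.9]]


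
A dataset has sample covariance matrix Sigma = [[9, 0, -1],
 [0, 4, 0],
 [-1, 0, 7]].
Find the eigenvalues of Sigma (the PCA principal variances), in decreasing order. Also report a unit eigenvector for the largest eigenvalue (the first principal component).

Step 1 — characteristic polynomial p(λ) = det(λI - Sigma) = λ³ - tr·λ² + c_1·λ - det, where tr = trace, c_1 = sum of the principal 2×2 minors, det = det(Sigma):
  tr = 9 + 4 + 7 = 20,
  c_1 = (9·4 - (0)²) + (9·7 - (-1)²) + (4·7 - (0)²) = 36 + 62 + 28 = 126,
  det = 9·(4·7 - (0)²) - (0)·((0)·7 - (0)·(-1)) + (-1)·((0)·(0) - 4·(-1)) = 9·(28) - (0)·(0) + (-1)·(4) = 248.
  So p(λ) = λ³ - 20λ² + 126λ - 248.
Step 2 — look for an integer root (rational root theorem: any rational root is an integer divisor of 248). Testing λ = 4:
  p(4) = 64 - 320 + 504 - 248 = 0  ✓
  Dividing out (λ - 4): p(λ) = (λ - 4)(λ² - 16λ + 62).
Step 3 — remaining eigenvalues from the quadratic λ² - 16λ + 62 = 0:
  Δ = 16² - 4·62 = 256 - 248 = 8,  λ = (16 ± √8)/2 = (16 ± 2.8284)/2 ≈ 9.4142 or 6.5858.
  Sorted: λ_1 = 9.4142,  λ_2 = 6.5858,  λ_3 = 4  (check: sum = 20 = tr ✓).

Step 4 — unit eigenvector for λ_1 ≈ 9.4142: v spans the null space of (Sigma - λ_1 I), whose rows are
  r_1 = (-0.4142, 0, -1),  r_2 = (0, -5.4142, 0),  r_3 = (-1, 0, -2.4142).
  v is orthogonal to every row, so take v ∝ r_1 × r_2 = ((0)·(0) - (-1)·(-5.4142), (-1)·(0) - (-0.4142)·(0), (-0.4142)·(-5.4142) - (0)·(0)) ≈ (-5.4142, 0, 2.2426).
  Rescale (multiply by -1 so the first nonzero entry is positive): u = (5.4142, 0, -2.2426).
  ||u|| = √((5.4142)² + (0)² + (-2.2426)²) = √(34.3431) ≈ 5.8603,  v_1 = u/||u|| ≈ (0.9239, 0, -0.3827) (||v_1|| = 1).

λ_1 = 9.4142,  λ_2 = 6.5858,  λ_3 = 4;  v_1 ≈ (0.9239, 0, -0.3827)


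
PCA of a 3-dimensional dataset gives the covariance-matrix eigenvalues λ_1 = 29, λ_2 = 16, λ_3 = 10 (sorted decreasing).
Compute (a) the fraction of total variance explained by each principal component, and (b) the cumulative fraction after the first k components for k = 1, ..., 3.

Step 1 — total variance = trace(Sigma) = Σ λ_i = 29 + 16 + 10 = 55.

Step 2 — fraction explained by component i = λ_i / Σ λ:
  PC1: 29/55 = 0.5273
  PC2: 16/55 = 0.2909
  PC3: 10/55 = 0.1818

Step 3 — cumulative fraction after k components = (λ_1 + ... + λ_k) / Σ λ:
  k = 1: 29/55 = 0.5273
  k = 2: (29 + 16)/55 = 45/55 = 0.8182
  k = 3: (29 + 16 + 10)/55 = 55/55 = 1

Summary (fraction, with percent):

explained: PC1 0.5273 (52.73%), PC2 0.2909 (29.09%), PC3 0.1818 (18.18%);  cumulative: 0.5273, 0.8182, 1


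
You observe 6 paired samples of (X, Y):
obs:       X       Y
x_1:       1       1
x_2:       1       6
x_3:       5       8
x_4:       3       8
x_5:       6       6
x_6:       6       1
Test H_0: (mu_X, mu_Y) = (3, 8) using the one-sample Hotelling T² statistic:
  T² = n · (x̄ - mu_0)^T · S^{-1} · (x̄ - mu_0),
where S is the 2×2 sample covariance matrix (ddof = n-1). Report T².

Step 1 — sample mean vector:
  mean(X) = (1 + 1 + 5 + 3 + 6 + 6) / 6 = 22/6 = 3.6667
  mean(Y) = (1 + 6 + 8 + 8 + 6 + 1) / 6 = 30/6 = 5
  x̄ = (3.6667, 5),  deviation x̄ - mu_0 = (3.6667, 5) - (3, 8) = (0.6667, -3).

Step 2 — sample covariance matrix, S[i,j] = (1/(n-1)) · Σ_k (x_{k,i} - mean_i) · (x_{k,j} - mean_j), divisor n-1 = 5:
  S[X,X] = ((-2.6667)·(-2.6667) + (-2.6667)·(-2.6667) + (1.3333)·(1.3333) + (-0.6667)·(-0.6667) + (2.3333)·(2.3333) + (2.3333)·(2.3333)) / 5 = 27.3333/5 = 5.4667
  S[X,Y] = ((-2.6667)·(-4) + (-2.6667)·(1) + (1.3333)·(3) + (-0.6667)·(3) + (2.3333)·(1) + (2.3333)·(-4)) / 5 = 3/5 = 0.6
  S[Y,Y] = ((-4)·(-4) + (1)·(1) + (3)·(3) + (3)·(3) + (1)·(1) + (-4)·(-4)) / 5 = 52/5 = 10.4
  S = [[5.4667, 0.6],
 [0.6, 10.4]].

Step 3 — invert S. det(S) = 5.4667·10.4 - (0.6)² = 56.4933.
  S^{-1} = (1/det) · [[d, -b], [-b, a]] = [[0.1841, -0.0106],
 [-0.0106, 0.0968]].

Step 4 — quadratic form (x̄ - mu_0)^T · S^{-1} · (x̄ - mu_0):
  S^{-1} · (x̄ - mu_0) = (0.1546, -0.2974),
  (x̄ - mu_0)^T · [...] = (0.6667)·(0.1546) + (-3)·(-0.2974) = 0.9952.

Step 5 — scale by n: T² = 6 · 0.9952 = 5.9712.

T² ≈ 5.9712


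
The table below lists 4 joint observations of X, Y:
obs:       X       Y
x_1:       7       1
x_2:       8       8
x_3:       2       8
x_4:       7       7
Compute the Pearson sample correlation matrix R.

Step 1 — column means:
  mean(X) = (7 + 8 + 2 + 7) / 4 = 24/4 = 6
  mean(Y) = (1 + 8 + 8 + 7) / 4 = 24/4 = 6

Step 2 — sample variances and covariances s[i,j] = (1/(n-1)) · Σ_k (x_{k,i} - mean_i) · (x_{k,j} - mean_j), with n-1 = 3:
  s[X,X] = ((1)·(1) + (2)·(2) + (-4)·(-4) + (1)·(1)) / 3 = 22/3 = 7.3333
  s[X,Y] = ((1)·(-5) + (2)·(2) + (-4)·(2) + (1)·(1)) / 3 = -8/3 = -2.6667
  s[Y,Y] = ((-5)·(-5) + (2)·(2) + (2)·(2) + (1)·(1)) / 3 = 34/3 = 11.3333
  Sample standard deviations s_i = √(s[i,i]):
  s(X) = √(7.3333) = 2.708
  s(Y) = √(11.3333) = 3.3665

Step 3 — r_{ij} = s_{ij} / (s_i · s_j):
  r[X,X] = 1 (diagonal).
  r[X,Y] = -2.6667 / (2.708 · 3.3665) = -2.6667 / 9.1165 = -0.2925
  r[Y,Y] = 1 (diagonal).

R is symmetric with unit diagonal. Assembling:

R = [[1, -0.2925],
 [-0.2925, 1]]


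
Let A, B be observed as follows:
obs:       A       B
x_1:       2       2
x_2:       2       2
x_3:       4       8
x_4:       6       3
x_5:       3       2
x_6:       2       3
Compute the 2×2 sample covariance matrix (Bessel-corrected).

Step 1 — column means:
  mean(A) = (2 + 2 + 4 + 6 + 3 + 2) / 6 = 19/6 = 3.1667
  mean(B) = (2 + 2 + 8 + 3 + 2 + 3) / 6 = 20/6 = 3.3333

Step 2 — sample covariance S[i,j] = (1/(n-1)) · Σ_k (x_{k,i} - mean_i) · (x_{k,j} - mean_j), with n-1 = 5.
  S[A,A] = ((-1.1667)·(-1.1667) + (-1.1667)·(-1.1667) + (0.8333)·(0.8333) + (2.8333)·(2.8333) + (-0.1667)·(-0.1667) + (-1.1667)·(-1.1667)) / 5 = 12.8333/5 = 2.5667
  S[A,B] = ((-1.1667)·(-1.3333) + (-1.1667)·(-1.3333) + (0.8333)·(4.6667) + (2.8333)·(-0.3333) + (-0.1667)·(-1.3333) + (-1.1667)·(-0.3333)) / 5 = 6.6667/5 = 1.3333
  S[B,B] = ((-1.3333)·(-1.3333) + (-1.3333)·(-1.3333) + (4.6667)·(4.6667) + (-0.3333)·(-0.3333) + (-1.3333)·(-1.3333) + (-0.3333)·(-0.3333)) / 5 = 27.3333/5 = 5.4667

S is symmetric (S[j,i] = S[i,j]). Assembling:

S = [[2.5667, 1.3333],
 [1.3333, 5.4667]]


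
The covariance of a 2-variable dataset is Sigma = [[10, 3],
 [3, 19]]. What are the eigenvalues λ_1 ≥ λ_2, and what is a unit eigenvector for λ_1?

Step 1 — characteristic polynomial of 2×2 Sigma:
  det(Sigma - λI) = λ² - trace · λ + det = 0.
  trace = 10 + 19 = 29, det = 10·19 - (3)² = 181.
Step 2 — discriminant:
  Δ = trace² - 4·det = 841 - 724 = 117.
Step 3 — eigenvalues:
  λ = (trace ± √Δ)/2 = (29 ± 10.8167)/2,
  λ_1 = 19.9083,  λ_2 = 9.0917.

Step 4 — unit eigenvector for λ_1: solve (Sigma - λ_1 I)v = 0. First row:
  (10 - 19.9083)·v_x + (3)·v_y = 0, i.e. (-9.9083)·v_x + (3)·v_y = 0,
  so v ∝ (b, λ_1 - a) = (3, 9.9083) = u.
  ||u|| = √((3)² + (9.9083)²) = √(107.1749) ≈ 10.3525,
  v_1 = u/||u|| ≈ (0.2898, 0.9571) (||v_1|| = 1).

λ_1 = 19.9083,  λ_2 = 9.0917;  v_1 ≈ (0.2898, 0.9571)


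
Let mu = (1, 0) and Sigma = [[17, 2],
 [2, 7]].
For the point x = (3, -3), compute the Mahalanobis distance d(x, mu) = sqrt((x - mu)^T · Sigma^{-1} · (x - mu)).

Step 1 — centre the observation: (x - mu) = (2, -3).

Step 2 — invert Sigma. det(Sigma) = 17·7 - (2)² = 115.
  Sigma^{-1} = (1/det) · [[d, -b], [-b, a]] = [[0.0609, -0.0174],
 [-0.0174, 0.1478]].

Step 3 — form the quadratic (x - mu)^T · Sigma^{-1} · (x - mu):
  Sigma^{-1} · (x - mu) = (0.1739, -0.4783).
  (x - mu)^T · [Sigma^{-1} · (x - mu)] = (2)·(0.1739) + (-3)·(-0.4783) = 1.7826.

Step 4 — take square root: d = √(1.7826) ≈ 1.3351.

d(x, mu) = √(1.7826) ≈ 1.3351


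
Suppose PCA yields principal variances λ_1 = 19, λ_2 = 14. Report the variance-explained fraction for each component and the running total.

Step 1 — total variance = trace(Sigma) = Σ λ_i = 19 + 14 = 33.

Step 2 — fraction explained by component i = λ_i / Σ λ:
  PC1: 19/33 = 0.5758
  PC2: 14/33 = 0.4242

Step 3 — cumulative fraction after k components = (λ_1 + ... + λ_k) / Σ λ:
  k = 1: 19/33 = 0.5758
  k = 2: (19 + 14)/33 = 33/33 = 1

Summary (fraction, with percent):

explained: PC1 0.5758 (57.58%), PC2 0.4242 (42.42%);  cumulative: 0.5758, 1


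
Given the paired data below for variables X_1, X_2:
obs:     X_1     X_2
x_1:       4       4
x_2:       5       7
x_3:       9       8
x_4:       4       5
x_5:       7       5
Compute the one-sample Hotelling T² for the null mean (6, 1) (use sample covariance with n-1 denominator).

Step 1 — sample mean vector:
  mean(X_1) = (4 + 5 + 9 + 4 + 7) / 5 = 29/5 = 5.8
  mean(X_2) = (4 + 7 + 8 + 5 + 5) / 5 = 29/5 = 5.8
  x̄ = (5.8, 5.8),  deviation x̄ - mu_0 = (5.8, 5.8) - (6, 1) = (-0.2, 4.8).

Step 2 — sample covariance matrix, S[i,j] = (1/(n-1)) · Σ_k (x_{k,i} - mean_i) · (x_{k,j} - mean_j), divisor n-1 = 4:
  S[X_1,X_1] = ((-1.8)·(-1.8) + (-0.8)·(-0.8) + (3.2)·(3.2) + (-1.8)·(-1.8) + (1.2)·(1.2)) / 4 = 18.8/4 = 4.7
  S[X_1,X_2] = ((-1.8)·(-1.8) + (-0.8)·(1.2) + (3.2)·(2.2) + (-1.8)·(-0.8) + (1.2)·(-0.8)) / 4 = 9.8/4 = 2.45
  S[X_2,X_2] = ((-1.8)·(-1.8) + (1.2)·(1.2) + (2.2)·(2.2) + (-0.8)·(-0.8) + (-0.8)·(-0.8)) / 4 = 10.8/4 = 2.7
  S = [[4.7, 2.45],
 [2.45, 2.7]].

Step 3 — invert S. det(S) = 4.7·2.7 - (2.45)² = 6.6875.
  S^{-1} = (1/det) · [[d, -b], [-b, a]] = [[0.4037, -0.3664],
 [-0.3664, 0.7028]].

Step 4 — quadratic form (x̄ - mu_0)^T · S^{-1} · (x̄ - mu_0):
  S^{-1} · (x̄ - mu_0) = (-1.8393, 3.4467),
  (x̄ - mu_0)^T · [...] = (-0.2)·(-1.8393) + (4.8)·(3.4467) = 16.9121.

Step 5 — scale by n: T² = 5 · 16.9121 = 84.5607.

T² ≈ 84.5607


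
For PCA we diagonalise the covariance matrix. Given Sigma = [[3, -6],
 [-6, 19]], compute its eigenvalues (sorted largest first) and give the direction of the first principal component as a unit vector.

Step 1 — characteristic polynomial of 2×2 Sigma:
  det(Sigma - λI) = λ² - trace · λ + det = 0.
  trace = 3 + 19 = 22, det = 3·19 - (-6)² = 21.
Step 2 — discriminant:
  Δ = trace² - 4·det = 484 - 84 = 400.
Step 3 — eigenvalues:
  λ = (trace ± √Δ)/2 = (22 ± 20)/2,
  λ_1 = 21,  λ_2 = 1.

Step 4 — unit eigenvector for λ_1: solve (Sigma - λ_1 I)v = 0. First row:
  (3 - 21)·v_x + (-6)·v_y = 0, i.e. (-18)·v_x + (-6)·v_y = 0,
  so v ∝ (b, λ_1 - a) = (-6, 18); multiply by -1 so the first entry is positive: u = (6, -18).
  ||u|| = √((6)² + (-18)²) = √(360) ≈ 18.9737,
  v_1 = u/||u|| ≈ (0.3162, -0.9487) (||v_1|| = 1).

λ_1 = 21,  λ_2 = 1;  v_1 ≈ (0.3162, -0.9487)


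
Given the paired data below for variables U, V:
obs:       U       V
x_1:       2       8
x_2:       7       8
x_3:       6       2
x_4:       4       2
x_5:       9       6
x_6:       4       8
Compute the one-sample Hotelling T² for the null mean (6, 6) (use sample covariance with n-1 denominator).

Step 1 — sample mean vector:
  mean(U) = (2 + 7 + 6 + 4 + 9 + 4) / 6 = 32/6 = 5.3333
  mean(V) = (8 + 8 + 2 + 2 + 6 + 8) / 6 = 34/6 = 5.6667
  x̄ = (5.3333, 5.6667),  deviation x̄ - mu_0 = (5.3333, 5.6667) - (6, 6) = (-0.6667, -0.3333).

Step 2 — sample covariance matrix, S[i,j] = (1/(n-1)) · Σ_k (x_{k,i} - mean_i) · (x_{k,j} - mean_j), divisor n-1 = 5:
  S[U,U] = ((-3.3333)·(-3.3333) + (1.6667)·(1.6667) + (0.6667)·(0.6667) + (-1.3333)·(-1.3333) + (3.6667)·(3.6667) + (-1.3333)·(-1.3333)) / 5 = 31.3333/5 = 6.2667
  S[U,V] = ((-3.3333)·(2.3333) + (1.6667)·(2.3333) + (0.6667)·(-3.6667) + (-1.3333)·(-3.6667) + (3.6667)·(0.3333) + (-1.3333)·(2.3333)) / 5 = -3.3333/5 = -0.6667
  S[V,V] = ((2.3333)·(2.3333) + (2.3333)·(2.3333) + (-3.6667)·(-3.6667) + (-3.6667)·(-3.6667) + (0.3333)·(0.3333) + (2.3333)·(2.3333)) / 5 = 43.3333/5 = 8.6667
  S = [[6.2667, -0.6667],
 [-0.6667, 8.6667]].

Step 3 — invert S. det(S) = 6.2667·8.6667 - (-0.6667)² = 53.8667.
  S^{-1} = (1/det) · [[d, -b], [-b, a]] = [[0.1609, 0.0124],
 [0.0124, 0.1163]].

Step 4 — quadratic form (x̄ - mu_0)^T · S^{-1} · (x̄ - mu_0):
  S^{-1} · (x̄ - mu_0) = (-0.1114, -0.047),
  (x̄ - mu_0)^T · [...] = (-0.6667)·(-0.1114) + (-0.3333)·(-0.047) = 0.0899.

Step 5 — scale by n: T² = 6 · 0.0899 = 0.5396.

T² ≈ 0.5396


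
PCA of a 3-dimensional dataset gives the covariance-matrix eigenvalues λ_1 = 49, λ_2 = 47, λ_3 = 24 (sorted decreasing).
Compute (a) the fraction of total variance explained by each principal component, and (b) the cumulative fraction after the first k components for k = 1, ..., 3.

Step 1 — total variance = trace(Sigma) = Σ λ_i = 49 + 47 + 24 = 120.

Step 2 — fraction explained by component i = λ_i / Σ λ:
  PC1: 49/120 = 0.4083
  PC2: 47/120 = 0.3917
  PC3: 24/120 = 0.2

Step 3 — cumulative fraction after k components = (λ_1 + ... + λ_k) / Σ λ:
  k = 1: 49/120 = 0.4083
  k = 2: (49 + 47)/120 = 96/120 = 0.8
  k = 3: (49 + 47 + 24)/120 = 120/120 = 1

Summary (fraction, with percent):

explained: PC1 0.4083 (40.83%), PC2 0.3917 (39.17%), PC3 0.2 (20%);  cumulative: 0.4083, 0.8, 1


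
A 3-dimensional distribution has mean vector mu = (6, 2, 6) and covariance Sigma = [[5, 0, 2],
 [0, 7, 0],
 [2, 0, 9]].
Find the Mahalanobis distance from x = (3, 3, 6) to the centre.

Step 1 — centre the observation: (x - mu) = (-3, 1, 0).

Step 2 — invert Sigma (cofactor / det for 3×3, or solve directly):
  Sigma^{-1} = [[0.2195, 0, -0.0488],
 [0, 0.1429, 0],
 [-0.0488, 0, 0.122]].

Step 3 — form the quadratic (x - mu)^T · Sigma^{-1} · (x - mu):
  Sigma^{-1} · (x - mu) = (-0.6585, 0.1429, 0.1463).
  (x - mu)^T · [Sigma^{-1} · (x - mu)] = (-3)·(-0.6585) + (1)·(0.1429) + (0)·(0.1463) = 2.1185.

Step 4 — take square root: d = √(2.1185) ≈ 1.4555.

d(x, mu) = √(2.1185) ≈ 1.4555


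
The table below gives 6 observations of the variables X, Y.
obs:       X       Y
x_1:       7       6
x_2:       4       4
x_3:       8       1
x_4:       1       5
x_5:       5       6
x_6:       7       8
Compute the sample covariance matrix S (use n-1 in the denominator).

Step 1 — column means:
  mean(X) = (7 + 4 + 8 + 1 + 5 + 7) / 6 = 32/6 = 5.3333
  mean(Y) = (6 + 4 + 1 + 5 + 6 + 8) / 6 = 30/6 = 5

Step 2 — sample covariance S[i,j] = (1/(n-1)) · Σ_k (x_{k,i} - mean_i) · (x_{k,j} - mean_j), with n-1 = 5.
  S[X,X] = ((1.6667)·(1.6667) + (-1.3333)·(-1.3333) + (2.6667)·(2.6667) + (-4.3333)·(-4.3333) + (-0.3333)·(-0.3333) + (1.6667)·(1.6667)) / 5 = 33.3333/5 = 6.6667
  S[X,Y] = ((1.6667)·(1) + (-1.3333)·(-1) + (2.6667)·(-4) + (-4.3333)·(0) + (-0.3333)·(1) + (1.6667)·(3)) / 5 = -3/5 = -0.6
  S[Y,Y] = ((1)·(1) + (-1)·(-1) + (-4)·(-4) + (0)·(0) + (1)·(1) + (3)·(3)) / 5 = 28/5 = 5.6

S is symmetric (S[j,i] = S[i,j]). Assembling:

S = [[6.6667, -0.6],
 [-0.6, 5.6]]


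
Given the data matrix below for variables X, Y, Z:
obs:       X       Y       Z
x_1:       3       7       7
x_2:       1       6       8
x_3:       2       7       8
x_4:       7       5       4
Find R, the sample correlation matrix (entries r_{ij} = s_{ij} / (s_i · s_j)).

Step 1 — column means:
  mean(X) = (3 + 1 + 2 + 7) / 4 = 13/4 = 3.25
  mean(Y) = (7 + 6 + 7 + 5) / 4 = 25/4 = 6.25
  mean(Z) = (7 + 8 + 8 + 4) / 4 = 27/4 = 6.75

Step 2 — sample variances and covariances s[i,j] = (1/(n-1)) · Σ_k (x_{k,i} - mean_i) · (x_{k,j} - mean_j), with n-1 = 3:
  s[X,X] = ((-0.25)·(-0.25) + (-2.25)·(-2.25) + (-1.25)·(-1.25) + (3.75)·(3.75)) / 3 = 20.75/3 = 6.9167
  s[X,Y] = ((-0.25)·(0.75) + (-2.25)·(-0.25) + (-1.25)·(0.75) + (3.75)·(-1.25)) / 3 = -5.25/3 = -1.75
  s[X,Z] = ((-0.25)·(0.25) + (-2.25)·(1.25) + (-1.25)·(1.25) + (3.75)·(-2.75)) / 3 = -14.75/3 = -4.9167
  s[Y,Y] = ((0.75)·(0.75) + (-0.25)·(-0.25) + (0.75)·(0.75) + (-1.25)·(-1.25)) / 3 = 2.75/3 = 0.9167
  s[Y,Z] = ((0.75)·(0.25) + (-0.25)·(1.25) + (0.75)·(1.25) + (-1.25)·(-2.75)) / 3 = 4.25/3 = 1.4167
  s[Z,Z] = ((0.25)·(0.25) + (1.25)·(1.25) + (1.25)·(1.25) + (-2.75)·(-2.75)) / 3 = 10.75/3 = 3.5833
  Sample standard deviations s_i = √(s[i,i]):
  s(X) = √(6.9167) = 2.63
  s(Y) = √(0.9167) = 0.9574
  s(Z) = √(3.5833) = 1.893

Step 3 — r_{ij} = s_{ij} / (s_i · s_j):
  r[X,X] = 1 (diagonal).
  r[X,Y] = -1.75 / (2.63 · 0.9574) = -1.75 / 2.518 = -0.695
  r[X,Z] = -4.9167 / (2.63 · 1.893) = -4.9167 / 4.9784 = -0.9876
  r[Y,Y] = 1 (diagonal).
  r[Y,Z] = 1.4167 / (0.9574 · 1.893) = 1.4167 / 1.8124 = 0.7817
  r[Z,Z] = 1 (diagonal).

R is symmetric with unit diagonal. Assembling:

R = [[1, -0.695, -0.9876],
 [-0.695, 1, 0.7817],
 [-0.9876, 0.7817, 1]]


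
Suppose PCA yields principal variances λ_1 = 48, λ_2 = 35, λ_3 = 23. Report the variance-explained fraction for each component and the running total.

Step 1 — total variance = trace(Sigma) = Σ λ_i = 48 + 35 + 23 = 106.

Step 2 — fraction explained by component i = λ_i / Σ λ:
  PC1: 48/106 = 0.4528
  PC2: 35/106 = 0.3302
  PC3: 23/106 = 0.217

Step 3 — cumulative fraction after k components = (λ_1 + ... + λ_k) / Σ λ:
  k = 1: 48/106 = 0.4528
  k = 2: (48 + 35)/106 = 83/106 = 0.783
  k = 3: (48 + 35 + 23)/106 = 106/106 = 1

Summary (fraction, with percent):

explained: PC1 0.4528 (45.28%), PC2 0.3302 (33.02%), PC3 0.217 (21.7%);  cumulative: 0.4528, 0.783, 1


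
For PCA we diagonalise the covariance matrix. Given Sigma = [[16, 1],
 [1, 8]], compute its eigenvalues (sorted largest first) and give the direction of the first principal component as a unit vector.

Step 1 — characteristic polynomial of 2×2 Sigma:
  det(Sigma - λI) = λ² - trace · λ + det = 0.
  trace = 16 + 8 = 24, det = 16·8 - (1)² = 127.
Step 2 — discriminant:
  Δ = trace² - 4·det = 576 - 508 = 68.
Step 3 — eigenvalues:
  λ = (trace ± √Δ)/2 = (24 ± 8.2462)/2,
  λ_1 = 16.1231,  λ_2 = 7.8769.

Step 4 — unit eigenvector for λ_1: solve (Sigma - λ_1 I)v = 0. First row:
  (16 - 16.1231)·v_x + (1)·v_y = 0, i.e. (-0.1231)·v_x + (1)·v_y = 0,
  so v ∝ (b, λ_1 - a) = (1, 0.1231) = u.
  ||u|| = √((1)² + (0.1231)²) = √(1.0152) ≈ 1.0075,
  v_1 = u/||u|| ≈ (0.9925, 0.1222) (||v_1|| = 1).

λ_1 = 16.1231,  λ_2 = 7.8769;  v_1 ≈ (0.9925, 0.1222)


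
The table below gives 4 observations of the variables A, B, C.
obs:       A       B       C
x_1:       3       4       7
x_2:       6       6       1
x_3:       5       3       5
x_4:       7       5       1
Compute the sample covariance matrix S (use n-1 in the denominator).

Step 1 — column means:
  mean(A) = (3 + 6 + 5 + 7) / 4 = 21/4 = 5.25
  mean(B) = (4 + 6 + 3 + 5) / 4 = 18/4 = 4.5
  mean(C) = (7 + 1 + 5 + 1) / 4 = 14/4 = 3.5

Step 2 — sample covariance S[i,j] = (1/(n-1)) · Σ_k (x_{k,i} - mean_i) · (x_{k,j} - mean_j), with n-1 = 3.
  S[A,A] = ((-2.25)·(-2.25) + (0.75)·(0.75) + (-0.25)·(-0.25) + (1.75)·(1.75)) / 3 = 8.75/3 = 2.9167
  S[A,B] = ((-2.25)·(-0.5) + (0.75)·(1.5) + (-0.25)·(-1.5) + (1.75)·(0.5)) / 3 = 3.5/3 = 1.1667
  S[A,C] = ((-2.25)·(3.5) + (0.75)·(-2.5) + (-0.25)·(1.5) + (1.75)·(-2.5)) / 3 = -14.5/3 = -4.8333
  S[B,B] = ((-0.5)·(-0.5) + (1.5)·(1.5) + (-1.5)·(-1.5) + (0.5)·(0.5)) / 3 = 5/3 = 1.6667
  S[B,C] = ((-0.5)·(3.5) + (1.5)·(-2.5) + (-1.5)·(1.5) + (0.5)·(-2.5)) / 3 = -9/3 = -3
  S[C,C] = ((3.5)·(3.5) + (-2.5)·(-2.5) + (1.5)·(1.5) + (-2.5)·(-2.5)) / 3 = 27/3 = 9

S is symmetric (S[j,i] = S[i,j]). Assembling:

S = [[2.9167, 1.1667, -4.8333],
 [1.1667, 1.6667, -3],
 [-4.8333, -3, 9]]
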